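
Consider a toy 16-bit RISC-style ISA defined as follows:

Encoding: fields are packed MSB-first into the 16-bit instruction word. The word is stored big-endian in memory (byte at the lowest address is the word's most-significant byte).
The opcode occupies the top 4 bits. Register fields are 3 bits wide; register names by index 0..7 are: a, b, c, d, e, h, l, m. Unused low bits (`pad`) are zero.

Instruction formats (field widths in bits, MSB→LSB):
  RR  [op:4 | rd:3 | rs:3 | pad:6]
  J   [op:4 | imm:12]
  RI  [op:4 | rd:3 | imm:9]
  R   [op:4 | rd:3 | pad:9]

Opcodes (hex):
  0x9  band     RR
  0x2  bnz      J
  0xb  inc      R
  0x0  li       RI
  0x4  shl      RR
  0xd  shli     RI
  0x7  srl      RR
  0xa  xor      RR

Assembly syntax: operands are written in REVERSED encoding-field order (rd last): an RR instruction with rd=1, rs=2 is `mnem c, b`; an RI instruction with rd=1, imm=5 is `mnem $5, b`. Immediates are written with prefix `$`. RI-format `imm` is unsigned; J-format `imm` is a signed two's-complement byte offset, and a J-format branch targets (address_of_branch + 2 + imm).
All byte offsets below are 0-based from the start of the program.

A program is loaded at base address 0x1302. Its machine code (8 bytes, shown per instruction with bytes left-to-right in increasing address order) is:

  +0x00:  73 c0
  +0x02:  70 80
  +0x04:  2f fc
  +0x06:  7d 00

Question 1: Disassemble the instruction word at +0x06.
srl e, l

[06] 7d 00 → 0x7d00
  top 4b → 0x7 → srl [RR]
  [11:9] rd=6 = l
  [8:6] rs=4 = e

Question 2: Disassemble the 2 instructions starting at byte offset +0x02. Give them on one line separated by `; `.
+0x02: 70 80 ⇒ word 0x7080 (big)
  opcode bits[15:12]=0x7: srl/RR
  rd: (w>>9)&0x7=0x0 → a
  rs: (w>>6)&0x7=0x2 → c
+0x04: 2f fc ⇒ word 0x2ffc (big)
  opcode bits[15:12]=0x2: bnz/J
  imm: (w>>0)&0xfff=0xffc (s12→-4) → $-4

srl c, a; bnz $-4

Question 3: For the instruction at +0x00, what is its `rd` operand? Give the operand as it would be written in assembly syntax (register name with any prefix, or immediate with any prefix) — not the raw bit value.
b

off 0x00: read 73 c0 as big → 0x73c0
  opcode bits[15:12]=0x7: srl/RR
  rd: (w>>9)&0x7=0x1 → b
  rs: (w>>6)&0x7=0x7 → m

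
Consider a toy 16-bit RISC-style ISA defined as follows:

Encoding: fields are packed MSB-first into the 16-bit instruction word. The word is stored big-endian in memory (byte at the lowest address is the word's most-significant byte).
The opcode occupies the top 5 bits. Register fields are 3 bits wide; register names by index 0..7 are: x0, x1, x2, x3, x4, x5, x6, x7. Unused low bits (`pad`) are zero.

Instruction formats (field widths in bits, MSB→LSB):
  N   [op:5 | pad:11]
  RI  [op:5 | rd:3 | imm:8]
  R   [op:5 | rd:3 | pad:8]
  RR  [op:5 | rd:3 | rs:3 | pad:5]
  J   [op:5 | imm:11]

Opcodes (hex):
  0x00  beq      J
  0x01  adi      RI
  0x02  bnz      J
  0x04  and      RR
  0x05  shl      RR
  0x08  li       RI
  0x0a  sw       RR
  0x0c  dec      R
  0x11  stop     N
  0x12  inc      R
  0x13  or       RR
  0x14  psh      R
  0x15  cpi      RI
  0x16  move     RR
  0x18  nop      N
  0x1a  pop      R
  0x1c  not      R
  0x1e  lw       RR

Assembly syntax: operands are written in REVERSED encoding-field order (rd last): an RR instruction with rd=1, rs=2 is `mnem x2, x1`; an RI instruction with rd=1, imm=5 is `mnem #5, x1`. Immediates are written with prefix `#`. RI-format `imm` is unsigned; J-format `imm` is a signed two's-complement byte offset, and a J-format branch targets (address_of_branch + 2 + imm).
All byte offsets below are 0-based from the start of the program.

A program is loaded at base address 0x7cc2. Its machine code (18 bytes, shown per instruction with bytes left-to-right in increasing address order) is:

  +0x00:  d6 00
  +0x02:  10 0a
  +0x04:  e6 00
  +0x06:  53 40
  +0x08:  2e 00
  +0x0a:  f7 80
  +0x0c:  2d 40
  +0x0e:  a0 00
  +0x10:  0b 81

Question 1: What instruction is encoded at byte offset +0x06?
off 0x06: read 53 40 as big → 0x5340
  op=0x5340>>11=0xa ⇒ sw (RR)
  [10:8] rd=3 = x3
  [7:5] rs=2 = x2

sw x2, x3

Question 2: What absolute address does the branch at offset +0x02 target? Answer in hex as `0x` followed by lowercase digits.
off 0x02: read 10 0a as big → 0x100a
  op=0x100a>>11=0x2 ⇒ bnz (J)
  imm@[10:0]=0xa ⇒ #10
  target = base 0x7cc2 + off 0x02 + 2 + imm 10 = 0x7cd0

0x7cd0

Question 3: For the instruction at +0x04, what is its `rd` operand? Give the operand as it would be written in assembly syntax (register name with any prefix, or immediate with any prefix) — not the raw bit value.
off 0x04: read e6 00 as big → 0xe600
  opcode bits[15:11]=0x1c: not/R
  rd: (w>>8)&0x7=0x6 → x6

x6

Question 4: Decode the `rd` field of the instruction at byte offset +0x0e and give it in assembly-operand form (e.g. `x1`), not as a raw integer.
off 0x0e: read a0 00 as big → 0xa000
  top 5b → 0x14 → psh [R]
  rd: (w>>8)&0x7=0x0 → x0

x0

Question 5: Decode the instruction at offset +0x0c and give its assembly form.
shl x2, x5

+0x0c: 2d 40 ⇒ word 0x2d40 (big)
  opcode bits[15:11]=0x5: shl/RR
  rd@[10:8]=0x5 ⇒ x5
  rs@[7:5]=0x2 ⇒ x2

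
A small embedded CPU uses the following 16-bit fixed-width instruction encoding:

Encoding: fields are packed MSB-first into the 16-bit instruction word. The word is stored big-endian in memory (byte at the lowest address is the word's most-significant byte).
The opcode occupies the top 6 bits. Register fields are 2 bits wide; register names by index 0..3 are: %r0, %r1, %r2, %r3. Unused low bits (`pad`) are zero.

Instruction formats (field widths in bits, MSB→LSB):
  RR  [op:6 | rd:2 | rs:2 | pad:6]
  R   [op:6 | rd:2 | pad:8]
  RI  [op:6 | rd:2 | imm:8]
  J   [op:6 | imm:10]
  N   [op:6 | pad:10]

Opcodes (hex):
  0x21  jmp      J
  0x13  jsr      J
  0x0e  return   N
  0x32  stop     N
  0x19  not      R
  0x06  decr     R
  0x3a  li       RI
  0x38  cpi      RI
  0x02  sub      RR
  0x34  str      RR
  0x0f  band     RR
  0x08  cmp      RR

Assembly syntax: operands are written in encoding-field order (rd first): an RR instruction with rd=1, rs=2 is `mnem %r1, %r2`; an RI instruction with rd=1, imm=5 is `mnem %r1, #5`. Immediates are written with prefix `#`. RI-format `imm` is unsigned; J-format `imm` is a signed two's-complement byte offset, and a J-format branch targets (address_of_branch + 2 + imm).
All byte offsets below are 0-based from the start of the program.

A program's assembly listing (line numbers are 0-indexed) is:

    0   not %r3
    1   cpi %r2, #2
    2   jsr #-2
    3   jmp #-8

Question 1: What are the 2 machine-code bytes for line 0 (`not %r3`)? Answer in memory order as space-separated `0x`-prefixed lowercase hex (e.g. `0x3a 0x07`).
0x67 0x00

line 0 (not): pack op=0x19:6|rd=3:2|pad=0:8 = 0x6700; big→ 67 00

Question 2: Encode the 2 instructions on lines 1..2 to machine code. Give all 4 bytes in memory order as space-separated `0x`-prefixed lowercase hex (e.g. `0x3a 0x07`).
L1: cpi op=0x38:6|rd=2:2|imm=2:8 ⇒ 0xe202 ⇒ big e2 02
L2: jsr op=0x13:6|imm=-2:10 ⇒ 0x4ffe ⇒ big 4f fe

0xe2 0x02 0x4f 0xfe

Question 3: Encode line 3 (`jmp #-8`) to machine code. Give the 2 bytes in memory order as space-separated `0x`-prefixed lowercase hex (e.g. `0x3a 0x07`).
0x87 0xf8

L3: jmp op=0x21:6|imm=-8:10 ⇒ 0x87f8 ⇒ big 87 f8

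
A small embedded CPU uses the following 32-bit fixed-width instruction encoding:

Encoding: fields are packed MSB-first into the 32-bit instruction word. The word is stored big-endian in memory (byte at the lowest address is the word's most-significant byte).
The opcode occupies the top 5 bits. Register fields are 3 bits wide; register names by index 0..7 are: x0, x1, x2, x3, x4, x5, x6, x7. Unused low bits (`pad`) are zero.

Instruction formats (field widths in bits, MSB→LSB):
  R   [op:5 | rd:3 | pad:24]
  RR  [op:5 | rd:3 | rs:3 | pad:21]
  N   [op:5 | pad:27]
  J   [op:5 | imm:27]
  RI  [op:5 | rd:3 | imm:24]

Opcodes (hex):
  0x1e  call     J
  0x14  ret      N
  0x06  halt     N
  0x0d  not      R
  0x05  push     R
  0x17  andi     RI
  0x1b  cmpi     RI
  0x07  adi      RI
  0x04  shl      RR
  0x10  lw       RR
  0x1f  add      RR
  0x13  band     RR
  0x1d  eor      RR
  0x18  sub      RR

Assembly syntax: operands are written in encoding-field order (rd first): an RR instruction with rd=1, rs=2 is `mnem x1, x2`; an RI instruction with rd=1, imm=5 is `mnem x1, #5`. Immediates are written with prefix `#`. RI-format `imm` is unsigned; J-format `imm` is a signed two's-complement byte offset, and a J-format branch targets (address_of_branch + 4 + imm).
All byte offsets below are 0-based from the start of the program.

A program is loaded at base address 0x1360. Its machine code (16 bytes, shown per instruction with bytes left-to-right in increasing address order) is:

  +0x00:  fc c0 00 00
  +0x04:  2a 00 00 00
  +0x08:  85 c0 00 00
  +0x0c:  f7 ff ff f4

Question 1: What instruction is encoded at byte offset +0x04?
off 0x04: read 2a 00 00 00 as big → 0x2a000000
  top 5b → 0x5 → push [R]
  rd@[26:24]=0x2 ⇒ x2

push x2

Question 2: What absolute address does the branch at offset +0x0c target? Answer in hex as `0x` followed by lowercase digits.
0x1364

@+0c  big-endian(f7 ff ff f4) = 0xf7fffff4
  top 5b → 0x1e → call [J]
  [26:0] imm=134217716 (s27→-12) = #-12
  target = base 0x1360 + off 0x0c + 4 + imm -12 = 0x1364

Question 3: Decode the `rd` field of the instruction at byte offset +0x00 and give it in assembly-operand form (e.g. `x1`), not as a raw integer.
+0x00: fc c0 00 00 ⇒ word 0xfcc00000 (big)
  op=0xfcc00000>>27=0x1f ⇒ add (RR)
  rd@[26:24]=0x4 ⇒ x4
  rs@[23:21]=0x6 ⇒ x6

x4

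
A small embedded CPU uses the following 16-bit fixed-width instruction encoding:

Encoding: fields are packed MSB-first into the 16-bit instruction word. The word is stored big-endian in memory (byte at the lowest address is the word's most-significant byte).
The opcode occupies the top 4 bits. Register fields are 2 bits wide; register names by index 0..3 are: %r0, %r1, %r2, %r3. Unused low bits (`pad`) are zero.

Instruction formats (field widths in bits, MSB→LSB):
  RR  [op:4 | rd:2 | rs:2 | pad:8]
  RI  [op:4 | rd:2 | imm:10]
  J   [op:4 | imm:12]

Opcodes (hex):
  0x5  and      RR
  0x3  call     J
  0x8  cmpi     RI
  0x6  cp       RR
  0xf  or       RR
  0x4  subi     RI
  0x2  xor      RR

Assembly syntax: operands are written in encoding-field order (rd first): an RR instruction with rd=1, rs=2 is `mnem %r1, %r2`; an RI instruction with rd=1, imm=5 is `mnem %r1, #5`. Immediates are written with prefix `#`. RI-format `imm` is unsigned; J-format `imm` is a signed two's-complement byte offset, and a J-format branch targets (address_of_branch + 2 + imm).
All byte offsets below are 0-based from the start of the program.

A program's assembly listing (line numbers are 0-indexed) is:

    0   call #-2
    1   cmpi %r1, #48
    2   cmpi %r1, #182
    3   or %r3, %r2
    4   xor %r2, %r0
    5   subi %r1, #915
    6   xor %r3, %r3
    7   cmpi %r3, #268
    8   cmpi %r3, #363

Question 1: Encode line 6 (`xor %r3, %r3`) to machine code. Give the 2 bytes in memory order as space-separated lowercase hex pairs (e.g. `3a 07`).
2f 00

line 6 (xor): pack op=0x2:4|rd=3:2|rs=3:2|pad=0:8 = 0x2f00; big→ 2f 00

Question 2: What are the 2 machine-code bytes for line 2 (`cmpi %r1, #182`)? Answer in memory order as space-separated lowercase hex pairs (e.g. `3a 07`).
line 2 (cmpi): pack op=0x8:4|rd=1:2|imm=182:10 = 0x84b6; big→ 84 b6

84 b6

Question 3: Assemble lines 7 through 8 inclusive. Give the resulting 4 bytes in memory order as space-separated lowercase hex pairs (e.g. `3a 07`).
line 7 (cmpi): pack op=0x8:4|rd=3:2|imm=268:10 = 0x8d0c; big→ 8d 0c
line 8 (cmpi): pack op=0x8:4|rd=3:2|imm=363:10 = 0x8d6b; big→ 8d 6b

8d 0c 8d 6b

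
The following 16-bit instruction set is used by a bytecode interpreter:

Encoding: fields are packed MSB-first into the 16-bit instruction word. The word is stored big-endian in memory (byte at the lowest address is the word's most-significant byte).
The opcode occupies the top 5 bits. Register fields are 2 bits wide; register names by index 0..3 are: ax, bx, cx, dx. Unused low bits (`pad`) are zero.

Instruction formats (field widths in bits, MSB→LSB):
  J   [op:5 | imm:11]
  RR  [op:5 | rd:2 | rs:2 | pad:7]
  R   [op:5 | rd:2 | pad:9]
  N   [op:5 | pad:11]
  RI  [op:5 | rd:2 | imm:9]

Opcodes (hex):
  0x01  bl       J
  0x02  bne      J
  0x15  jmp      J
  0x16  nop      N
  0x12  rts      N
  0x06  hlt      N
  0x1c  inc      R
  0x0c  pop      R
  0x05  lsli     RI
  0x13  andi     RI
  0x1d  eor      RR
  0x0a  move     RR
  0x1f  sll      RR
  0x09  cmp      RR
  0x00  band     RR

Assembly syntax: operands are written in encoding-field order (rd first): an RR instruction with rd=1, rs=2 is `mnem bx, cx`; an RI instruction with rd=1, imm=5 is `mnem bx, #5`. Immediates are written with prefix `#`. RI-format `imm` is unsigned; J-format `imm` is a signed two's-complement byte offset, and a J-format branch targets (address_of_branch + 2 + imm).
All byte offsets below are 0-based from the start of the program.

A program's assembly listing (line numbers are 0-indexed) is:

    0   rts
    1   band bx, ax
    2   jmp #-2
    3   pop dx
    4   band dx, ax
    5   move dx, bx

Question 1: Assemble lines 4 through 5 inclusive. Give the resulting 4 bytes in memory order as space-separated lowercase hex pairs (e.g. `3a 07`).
4. band fields op=0x0:5|rd=3:2|rs=0:2|pad=0:7 → word 0600h → 06 00
5. move fields op=0xa:5|rd=3:2|rs=1:2|pad=0:7 → word 5680h → 56 80

06 00 56 80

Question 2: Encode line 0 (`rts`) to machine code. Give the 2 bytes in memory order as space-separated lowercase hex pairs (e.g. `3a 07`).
L0: rts op=0x12:5|pad=0:11 ⇒ 0x9000 ⇒ big 90 00

90 00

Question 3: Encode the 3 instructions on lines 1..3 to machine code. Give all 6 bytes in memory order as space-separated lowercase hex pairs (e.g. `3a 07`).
02 00 af fe 66 00

L1: band op=0x0:5|rd=1:2|rs=0:2|pad=0:7 ⇒ 0x0200 ⇒ big 02 00
L2: jmp op=0x15:5|imm=-2:11 ⇒ 0xaffe ⇒ big af fe
L3: pop op=0xc:5|rd=3:2|pad=0:9 ⇒ 0x6600 ⇒ big 66 00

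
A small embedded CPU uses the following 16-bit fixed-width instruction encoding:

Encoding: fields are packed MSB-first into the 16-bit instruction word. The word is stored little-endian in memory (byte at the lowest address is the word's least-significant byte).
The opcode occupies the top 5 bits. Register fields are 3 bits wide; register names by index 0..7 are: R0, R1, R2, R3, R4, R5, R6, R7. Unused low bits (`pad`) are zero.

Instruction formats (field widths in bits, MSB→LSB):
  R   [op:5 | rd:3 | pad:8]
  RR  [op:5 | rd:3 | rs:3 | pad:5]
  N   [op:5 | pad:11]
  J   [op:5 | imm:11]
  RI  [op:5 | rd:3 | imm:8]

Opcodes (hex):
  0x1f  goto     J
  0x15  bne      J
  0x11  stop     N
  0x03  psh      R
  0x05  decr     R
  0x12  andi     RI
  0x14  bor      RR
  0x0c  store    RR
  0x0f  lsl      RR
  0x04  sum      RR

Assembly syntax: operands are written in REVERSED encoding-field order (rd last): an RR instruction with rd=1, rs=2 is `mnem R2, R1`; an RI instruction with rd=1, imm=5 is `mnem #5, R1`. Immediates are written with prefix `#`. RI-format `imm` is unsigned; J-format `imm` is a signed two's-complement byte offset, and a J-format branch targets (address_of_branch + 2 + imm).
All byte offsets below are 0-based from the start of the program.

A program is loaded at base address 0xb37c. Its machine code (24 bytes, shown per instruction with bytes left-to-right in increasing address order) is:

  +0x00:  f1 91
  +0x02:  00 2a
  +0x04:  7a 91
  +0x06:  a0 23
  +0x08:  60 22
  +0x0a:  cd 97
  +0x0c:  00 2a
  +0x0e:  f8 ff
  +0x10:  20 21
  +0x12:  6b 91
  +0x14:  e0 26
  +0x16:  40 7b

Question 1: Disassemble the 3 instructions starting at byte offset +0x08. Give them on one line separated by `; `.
+0x08: 60 22 ⇒ word 0x2260 (little)
  top 5b → 0x4 → sum [RR]
  [10:8] rd=2 = R2
  [7:5] rs=3 = R3
+0x0a: cd 97 ⇒ word 0x97cd (little)
  top 5b → 0x12 → andi [RI]
  [10:8] rd=7 = R7
  [7:0] imm=205 = #205
+0x0c: 00 2a ⇒ word 0x2a00 (little)
  top 5b → 0x5 → decr [R]
  [10:8] rd=2 = R2

sum R3, R2; andi #205, R7; decr R2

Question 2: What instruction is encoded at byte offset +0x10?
sum R1, R1

[10] 20 21 → 0x2120
  opcode bits[15:11]=0x4: sum/RR
  rd: (w>>8)&0x7=0x1 → R1
  rs: (w>>5)&0x7=0x1 → R1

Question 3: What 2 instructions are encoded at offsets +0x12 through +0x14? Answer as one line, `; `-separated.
+0x12: 6b 91 ⇒ word 0x916b (little)
  op=0x916b>>11=0x12 ⇒ andi (RI)
  [10:8] rd=1 = R1
  [7:0] imm=107 = #107
+0x14: e0 26 ⇒ word 0x26e0 (little)
  op=0x26e0>>11=0x4 ⇒ sum (RR)
  [10:8] rd=6 = R6
  [7:5] rs=7 = R7

andi #107, R1; sum R7, R6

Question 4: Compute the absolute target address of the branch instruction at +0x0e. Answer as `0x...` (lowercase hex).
0xb384

off 0x0e: read f8 ff as little → 0xfff8
  opcode bits[15:11]=0x1f: goto/J
  [10:0] imm=2040 (s11→-8) = #-8
  target = base 0xb37c + off 0x0e + 2 + imm -8 = 0xb384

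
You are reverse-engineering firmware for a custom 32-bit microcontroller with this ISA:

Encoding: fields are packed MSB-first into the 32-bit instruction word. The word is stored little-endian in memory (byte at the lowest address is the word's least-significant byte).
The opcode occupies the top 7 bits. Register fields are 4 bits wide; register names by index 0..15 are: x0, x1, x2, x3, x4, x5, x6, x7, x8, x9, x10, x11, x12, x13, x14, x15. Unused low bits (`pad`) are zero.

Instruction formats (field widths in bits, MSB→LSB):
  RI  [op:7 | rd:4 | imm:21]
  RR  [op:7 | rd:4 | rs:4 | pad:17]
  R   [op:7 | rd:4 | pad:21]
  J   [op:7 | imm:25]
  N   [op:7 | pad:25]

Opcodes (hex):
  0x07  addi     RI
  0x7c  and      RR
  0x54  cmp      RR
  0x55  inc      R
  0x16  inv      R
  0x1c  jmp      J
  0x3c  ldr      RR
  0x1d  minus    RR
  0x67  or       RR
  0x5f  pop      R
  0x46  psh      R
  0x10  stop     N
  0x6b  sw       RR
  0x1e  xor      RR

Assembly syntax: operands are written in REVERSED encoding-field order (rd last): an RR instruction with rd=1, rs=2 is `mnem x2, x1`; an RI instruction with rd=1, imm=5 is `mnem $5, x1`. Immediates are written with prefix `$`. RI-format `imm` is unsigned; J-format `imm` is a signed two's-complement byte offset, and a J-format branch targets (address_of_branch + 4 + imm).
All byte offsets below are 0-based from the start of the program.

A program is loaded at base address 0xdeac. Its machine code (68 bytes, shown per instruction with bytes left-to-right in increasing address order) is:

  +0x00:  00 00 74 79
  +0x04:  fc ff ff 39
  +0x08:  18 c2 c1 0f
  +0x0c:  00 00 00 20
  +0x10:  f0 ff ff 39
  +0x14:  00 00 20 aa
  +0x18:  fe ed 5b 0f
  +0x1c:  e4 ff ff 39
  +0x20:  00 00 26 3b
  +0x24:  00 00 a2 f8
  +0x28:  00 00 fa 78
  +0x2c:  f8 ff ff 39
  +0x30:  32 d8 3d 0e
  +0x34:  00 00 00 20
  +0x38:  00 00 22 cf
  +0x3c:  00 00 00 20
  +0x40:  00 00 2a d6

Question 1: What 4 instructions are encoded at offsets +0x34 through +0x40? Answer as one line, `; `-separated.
stop; or x1, x9; stop; sw x5, x1

off 0x34: read 00 00 00 20 as little → 0x20000000
  top 7b → 0x10 → stop [N]
off 0x38: read 00 00 22 cf as little → 0xcf220000
  top 7b → 0x67 → or [RR]
  [24:21] rd=9 = x9
  [20:17] rs=1 = x1
off 0x3c: read 00 00 00 20 as little → 0x20000000
  top 7b → 0x10 → stop [N]
off 0x40: read 00 00 2a d6 as little → 0xd62a0000
  top 7b → 0x6b → sw [RR]
  [24:21] rd=1 = x1
  [20:17] rs=5 = x5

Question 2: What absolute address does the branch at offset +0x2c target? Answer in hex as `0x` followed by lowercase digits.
0xded4

off 0x2c: read f8 ff ff 39 as little → 0x39fffff8
  top 7b → 0x1c → jmp [J]
  imm: (w>>0)&0x1ffffff=0x1fffff8 (s25→-8) → $-8
  target = base 0xdeac + off 0x2c + 4 + imm -8 = 0xded4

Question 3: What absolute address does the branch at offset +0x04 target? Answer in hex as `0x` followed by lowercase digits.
0xdeb0

+0x04: fc ff ff 39 ⇒ word 0x39fffffc (little)
  top 7b → 0x1c → jmp [J]
  [24:0] imm=33554428 (s25→-4) = $-4
  target = base 0xdeac + off 0x04 + 4 + imm -4 = 0xdeb0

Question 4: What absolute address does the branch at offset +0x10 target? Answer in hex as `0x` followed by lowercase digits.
off 0x10: read f0 ff ff 39 as little → 0x39fffff0
  top 7b → 0x1c → jmp [J]
  imm@[24:0]=0x1fffff0 (s25→-16) ⇒ $-16
  target = base 0xdeac + off 0x10 + 4 + imm -16 = 0xdeb0

0xdeb0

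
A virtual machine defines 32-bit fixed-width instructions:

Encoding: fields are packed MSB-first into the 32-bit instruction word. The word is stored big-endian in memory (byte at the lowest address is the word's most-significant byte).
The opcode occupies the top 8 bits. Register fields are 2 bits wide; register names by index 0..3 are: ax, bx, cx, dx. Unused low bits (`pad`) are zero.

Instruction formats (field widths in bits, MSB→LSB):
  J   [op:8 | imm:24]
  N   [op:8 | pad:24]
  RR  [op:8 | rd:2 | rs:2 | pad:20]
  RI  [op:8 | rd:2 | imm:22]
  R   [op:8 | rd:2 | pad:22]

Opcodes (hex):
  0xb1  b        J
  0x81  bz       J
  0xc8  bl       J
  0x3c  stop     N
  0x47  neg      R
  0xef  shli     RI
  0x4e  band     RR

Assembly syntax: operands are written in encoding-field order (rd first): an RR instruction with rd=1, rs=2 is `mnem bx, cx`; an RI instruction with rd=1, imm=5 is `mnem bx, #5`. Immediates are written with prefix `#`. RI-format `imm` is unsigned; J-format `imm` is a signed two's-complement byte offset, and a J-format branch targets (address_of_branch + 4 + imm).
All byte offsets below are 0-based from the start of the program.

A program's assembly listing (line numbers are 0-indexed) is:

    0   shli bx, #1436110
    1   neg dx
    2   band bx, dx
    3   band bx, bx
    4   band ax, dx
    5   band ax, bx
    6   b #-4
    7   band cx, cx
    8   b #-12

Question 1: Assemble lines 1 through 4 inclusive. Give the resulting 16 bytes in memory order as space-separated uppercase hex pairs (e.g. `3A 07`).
47 C0 00 00 4E 70 00 00 4E 50 00 00 4E 30 00 00

line 1 (neg): pack op=0x47:8|rd=3:2|pad=0:22 = 0x47c00000; big→ 47 c0 00 00
line 2 (band): pack op=0x4e:8|rd=1:2|rs=3:2|pad=0:20 = 0x4e700000; big→ 4e 70 00 00
line 3 (band): pack op=0x4e:8|rd=1:2|rs=1:2|pad=0:20 = 0x4e500000; big→ 4e 50 00 00
line 4 (band): pack op=0x4e:8|rd=0:2|rs=3:2|pad=0:20 = 0x4e300000; big→ 4e 30 00 00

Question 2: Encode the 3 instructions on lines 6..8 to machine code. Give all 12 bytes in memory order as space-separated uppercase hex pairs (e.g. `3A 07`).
line 6 (b): pack op=0xb1:8|imm=-4:24 = 0xb1fffffc; big→ b1 ff ff fc
line 7 (band): pack op=0x4e:8|rd=2:2|rs=2:2|pad=0:20 = 0x4ea00000; big→ 4e a0 00 00
line 8 (b): pack op=0xb1:8|imm=-12:24 = 0xb1fffff4; big→ b1 ff ff f4

B1 FF FF FC 4E A0 00 00 B1 FF FF F4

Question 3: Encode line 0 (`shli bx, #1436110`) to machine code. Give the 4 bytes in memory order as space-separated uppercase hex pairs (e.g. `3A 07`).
line 0 (shli): pack op=0xef:8|rd=1:2|imm=1436110:22 = 0xef55e9ce; big→ ef 55 e9 ce

EF 55 E9 CE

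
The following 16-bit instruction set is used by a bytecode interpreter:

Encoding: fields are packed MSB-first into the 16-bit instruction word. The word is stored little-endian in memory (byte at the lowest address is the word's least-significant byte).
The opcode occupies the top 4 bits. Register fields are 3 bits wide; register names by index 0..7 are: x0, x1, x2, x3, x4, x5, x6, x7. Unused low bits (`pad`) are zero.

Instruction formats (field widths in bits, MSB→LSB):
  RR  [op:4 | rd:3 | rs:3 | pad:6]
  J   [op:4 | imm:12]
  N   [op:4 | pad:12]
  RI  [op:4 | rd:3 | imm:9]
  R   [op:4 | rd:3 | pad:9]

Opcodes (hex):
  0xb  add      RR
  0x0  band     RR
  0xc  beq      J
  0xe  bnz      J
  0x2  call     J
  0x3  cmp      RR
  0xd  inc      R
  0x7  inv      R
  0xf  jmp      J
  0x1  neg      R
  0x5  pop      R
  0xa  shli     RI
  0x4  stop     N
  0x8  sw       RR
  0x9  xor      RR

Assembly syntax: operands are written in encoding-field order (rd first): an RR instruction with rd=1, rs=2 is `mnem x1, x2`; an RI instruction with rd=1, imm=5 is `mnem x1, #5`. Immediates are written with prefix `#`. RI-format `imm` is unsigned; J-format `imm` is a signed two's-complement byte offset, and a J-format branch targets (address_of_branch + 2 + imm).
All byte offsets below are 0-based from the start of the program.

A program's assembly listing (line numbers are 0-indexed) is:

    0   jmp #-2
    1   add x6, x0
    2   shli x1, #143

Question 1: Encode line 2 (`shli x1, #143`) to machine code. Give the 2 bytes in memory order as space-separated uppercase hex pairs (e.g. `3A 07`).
line 2 (shli): pack op=0xa:4|rd=1:3|imm=143:9 = 0xa28f; little→ 8f a2

8F A2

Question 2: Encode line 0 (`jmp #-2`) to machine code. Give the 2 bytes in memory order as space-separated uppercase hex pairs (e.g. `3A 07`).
0. jmp fields op=0xf:4|imm=-2:12 → word fffeh → fe ff

FE FF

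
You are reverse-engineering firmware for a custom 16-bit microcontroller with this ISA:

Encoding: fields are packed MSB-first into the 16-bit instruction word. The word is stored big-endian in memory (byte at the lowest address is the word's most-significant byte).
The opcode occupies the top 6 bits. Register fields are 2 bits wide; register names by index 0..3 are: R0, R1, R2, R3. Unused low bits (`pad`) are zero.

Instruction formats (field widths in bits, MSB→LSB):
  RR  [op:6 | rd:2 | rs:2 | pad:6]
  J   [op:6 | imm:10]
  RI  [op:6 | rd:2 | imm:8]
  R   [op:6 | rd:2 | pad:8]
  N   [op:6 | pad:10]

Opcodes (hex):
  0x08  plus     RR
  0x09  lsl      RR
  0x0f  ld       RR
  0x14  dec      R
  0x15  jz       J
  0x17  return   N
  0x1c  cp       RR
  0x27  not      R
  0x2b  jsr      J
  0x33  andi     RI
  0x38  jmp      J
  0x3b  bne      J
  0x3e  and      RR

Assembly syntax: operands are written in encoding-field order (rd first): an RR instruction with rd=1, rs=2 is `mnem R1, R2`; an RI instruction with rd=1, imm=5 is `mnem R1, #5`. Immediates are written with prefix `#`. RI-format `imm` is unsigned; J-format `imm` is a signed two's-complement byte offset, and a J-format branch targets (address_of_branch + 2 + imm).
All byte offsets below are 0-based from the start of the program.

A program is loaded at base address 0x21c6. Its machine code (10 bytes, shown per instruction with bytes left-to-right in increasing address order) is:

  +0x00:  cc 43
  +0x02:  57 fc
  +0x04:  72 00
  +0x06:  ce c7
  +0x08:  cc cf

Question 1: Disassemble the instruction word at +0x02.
jz #-4

+0x02: 57 fc ⇒ word 0x57fc (big)
  op=0x57fc>>10=0x15 ⇒ jz (J)
  imm@[9:0]=0x3fc (s10→-4) ⇒ #-4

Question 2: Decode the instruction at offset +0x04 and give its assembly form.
[04] 72 00 → 0x7200
  opcode bits[15:10]=0x1c: cp/RR
  rd: (w>>8)&0x3=0x2 → R2
  rs: (w>>6)&0x3=0x0 → R0

cp R2, R0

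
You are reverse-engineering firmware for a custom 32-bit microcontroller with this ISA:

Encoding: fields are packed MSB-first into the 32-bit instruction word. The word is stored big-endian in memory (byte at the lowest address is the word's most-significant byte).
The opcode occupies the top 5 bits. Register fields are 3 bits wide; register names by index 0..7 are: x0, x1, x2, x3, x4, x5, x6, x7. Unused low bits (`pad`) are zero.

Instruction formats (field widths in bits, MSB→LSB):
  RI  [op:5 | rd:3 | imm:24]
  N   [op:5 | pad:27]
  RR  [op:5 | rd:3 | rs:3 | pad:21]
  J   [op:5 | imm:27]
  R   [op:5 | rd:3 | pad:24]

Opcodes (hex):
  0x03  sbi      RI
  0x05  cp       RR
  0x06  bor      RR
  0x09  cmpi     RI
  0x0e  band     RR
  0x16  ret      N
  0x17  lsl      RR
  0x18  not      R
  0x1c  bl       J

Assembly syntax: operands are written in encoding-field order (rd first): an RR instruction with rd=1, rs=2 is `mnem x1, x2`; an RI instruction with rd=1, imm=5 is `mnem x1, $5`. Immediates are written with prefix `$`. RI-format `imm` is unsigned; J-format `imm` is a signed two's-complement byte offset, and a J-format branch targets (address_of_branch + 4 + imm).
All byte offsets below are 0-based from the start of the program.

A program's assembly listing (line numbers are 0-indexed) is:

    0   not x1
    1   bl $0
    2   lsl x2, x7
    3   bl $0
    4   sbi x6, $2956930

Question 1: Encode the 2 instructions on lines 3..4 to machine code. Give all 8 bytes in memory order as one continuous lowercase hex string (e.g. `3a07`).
e00000001e2d1e82

3. bl fields op=0x1c:5|imm=0:27 → word e0000000h → e0 00 00 00
4. sbi fields op=0x3:5|rd=6:3|imm=2956930:24 → word 1e2d1e82h → 1e 2d 1e 82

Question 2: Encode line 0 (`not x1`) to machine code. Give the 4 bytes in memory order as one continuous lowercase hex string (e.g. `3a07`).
0. not fields op=0x18:5|rd=1:3|pad=0:24 → word c1000000h → c1 00 00 00

c1000000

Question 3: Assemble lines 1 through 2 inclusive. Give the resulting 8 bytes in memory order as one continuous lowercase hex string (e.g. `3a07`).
e0000000bae00000

1. bl fields op=0x1c:5|imm=0:27 → word e0000000h → e0 00 00 00
2. lsl fields op=0x17:5|rd=2:3|rs=7:3|pad=0:21 → word bae00000h → ba e0 00 00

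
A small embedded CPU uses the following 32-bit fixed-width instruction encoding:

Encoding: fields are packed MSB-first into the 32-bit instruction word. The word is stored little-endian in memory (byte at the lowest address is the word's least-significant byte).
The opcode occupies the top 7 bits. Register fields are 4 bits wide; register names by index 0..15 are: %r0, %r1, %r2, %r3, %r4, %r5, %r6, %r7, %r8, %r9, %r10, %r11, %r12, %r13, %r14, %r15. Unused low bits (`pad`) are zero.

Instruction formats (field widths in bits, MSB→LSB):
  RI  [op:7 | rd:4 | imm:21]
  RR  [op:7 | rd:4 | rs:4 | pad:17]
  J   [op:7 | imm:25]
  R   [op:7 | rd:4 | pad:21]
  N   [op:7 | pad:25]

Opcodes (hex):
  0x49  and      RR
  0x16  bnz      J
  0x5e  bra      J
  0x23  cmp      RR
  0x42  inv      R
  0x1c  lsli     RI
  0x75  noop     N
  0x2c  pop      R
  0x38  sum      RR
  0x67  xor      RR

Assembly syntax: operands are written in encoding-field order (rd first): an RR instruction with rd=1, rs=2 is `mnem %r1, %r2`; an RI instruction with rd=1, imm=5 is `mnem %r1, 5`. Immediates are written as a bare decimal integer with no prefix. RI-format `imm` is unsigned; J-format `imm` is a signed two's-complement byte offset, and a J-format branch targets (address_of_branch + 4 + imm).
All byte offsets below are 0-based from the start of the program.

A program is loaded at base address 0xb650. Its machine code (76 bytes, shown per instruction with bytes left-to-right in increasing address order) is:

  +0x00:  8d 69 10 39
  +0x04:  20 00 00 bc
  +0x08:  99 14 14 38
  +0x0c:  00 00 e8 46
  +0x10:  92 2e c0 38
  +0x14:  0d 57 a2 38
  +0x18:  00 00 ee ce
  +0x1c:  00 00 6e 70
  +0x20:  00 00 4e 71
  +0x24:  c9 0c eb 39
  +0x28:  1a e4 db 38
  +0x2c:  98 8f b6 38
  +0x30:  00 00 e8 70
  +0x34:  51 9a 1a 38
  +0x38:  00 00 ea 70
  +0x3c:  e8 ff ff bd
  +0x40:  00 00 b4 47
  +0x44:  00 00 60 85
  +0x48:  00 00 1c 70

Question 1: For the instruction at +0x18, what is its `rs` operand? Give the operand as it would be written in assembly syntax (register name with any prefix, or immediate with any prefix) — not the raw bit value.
+0x18: 00 00 ee ce ⇒ word 0xceee0000 (little)
  top 7b → 0x67 → xor [RR]
  rd: (w>>21)&0xf=0x7 → %r7
  rs: (w>>17)&0xf=0x7 → %r7

%r7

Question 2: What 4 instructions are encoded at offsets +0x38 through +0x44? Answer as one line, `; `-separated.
+0x38: 00 00 ea 70 ⇒ word 0x70ea0000 (little)
  op=0x70ea0000>>25=0x38 ⇒ sum (RR)
  [24:21] rd=7 = %r7
  [20:17] rs=5 = %r5
+0x3c: e8 ff ff bd ⇒ word 0xbdffffe8 (little)
  op=0xbdffffe8>>25=0x5e ⇒ bra (J)
  [24:0] imm=33554408 (s25→-24) = -24
+0x40: 00 00 b4 47 ⇒ word 0x47b40000 (little)
  op=0x47b40000>>25=0x23 ⇒ cmp (RR)
  [24:21] rd=13 = %r13
  [20:17] rs=10 = %r10
+0x44: 00 00 60 85 ⇒ word 0x85600000 (little)
  op=0x85600000>>25=0x42 ⇒ inv (R)
  [24:21] rd=11 = %r11

sum %r7, %r5; bra -24; cmp %r13, %r10; inv %r11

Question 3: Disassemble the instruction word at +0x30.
[30] 00 00 e8 70 → 0x70e80000
  top 7b → 0x38 → sum [RR]
  rd@[24:21]=0x7 ⇒ %r7
  rs@[20:17]=0x4 ⇒ %r4

sum %r7, %r4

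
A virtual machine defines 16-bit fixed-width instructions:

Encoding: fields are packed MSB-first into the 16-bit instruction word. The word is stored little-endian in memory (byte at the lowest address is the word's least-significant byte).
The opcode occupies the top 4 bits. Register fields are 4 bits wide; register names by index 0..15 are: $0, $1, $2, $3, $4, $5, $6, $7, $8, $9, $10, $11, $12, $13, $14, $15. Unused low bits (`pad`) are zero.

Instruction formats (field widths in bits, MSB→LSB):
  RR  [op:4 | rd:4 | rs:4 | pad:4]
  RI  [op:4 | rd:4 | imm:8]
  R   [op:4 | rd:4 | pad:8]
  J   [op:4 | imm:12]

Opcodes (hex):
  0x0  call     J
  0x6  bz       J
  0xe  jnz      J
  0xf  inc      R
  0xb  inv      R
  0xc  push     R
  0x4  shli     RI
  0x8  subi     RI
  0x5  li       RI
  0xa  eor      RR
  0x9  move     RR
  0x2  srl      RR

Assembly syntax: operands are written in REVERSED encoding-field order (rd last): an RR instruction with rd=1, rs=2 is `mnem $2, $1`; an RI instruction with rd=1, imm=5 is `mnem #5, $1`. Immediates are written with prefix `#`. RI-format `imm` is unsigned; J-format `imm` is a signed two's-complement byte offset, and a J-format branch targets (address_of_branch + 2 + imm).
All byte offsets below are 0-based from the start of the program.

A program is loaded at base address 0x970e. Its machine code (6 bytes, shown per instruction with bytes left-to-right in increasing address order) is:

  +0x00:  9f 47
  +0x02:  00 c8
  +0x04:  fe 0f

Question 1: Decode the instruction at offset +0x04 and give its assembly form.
call #-2

+0x04: fe 0f ⇒ word 0x0ffe (little)
  top 4b → 0x0 → call [J]
  imm: (w>>0)&0xfff=0xffe (s12→-2) → #-2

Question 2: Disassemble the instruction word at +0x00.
shli #159, $7

off 0x00: read 9f 47 as little → 0x479f
  top 4b → 0x4 → shli [RI]
  [11:8] rd=7 = $7
  [7:0] imm=159 = #159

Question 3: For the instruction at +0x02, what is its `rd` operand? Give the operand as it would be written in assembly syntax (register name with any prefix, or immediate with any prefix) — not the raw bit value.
[02] 00 c8 → 0xc800
  op=0xc800>>12=0xc ⇒ push (R)
  rd@[11:8]=0x8 ⇒ $8

$8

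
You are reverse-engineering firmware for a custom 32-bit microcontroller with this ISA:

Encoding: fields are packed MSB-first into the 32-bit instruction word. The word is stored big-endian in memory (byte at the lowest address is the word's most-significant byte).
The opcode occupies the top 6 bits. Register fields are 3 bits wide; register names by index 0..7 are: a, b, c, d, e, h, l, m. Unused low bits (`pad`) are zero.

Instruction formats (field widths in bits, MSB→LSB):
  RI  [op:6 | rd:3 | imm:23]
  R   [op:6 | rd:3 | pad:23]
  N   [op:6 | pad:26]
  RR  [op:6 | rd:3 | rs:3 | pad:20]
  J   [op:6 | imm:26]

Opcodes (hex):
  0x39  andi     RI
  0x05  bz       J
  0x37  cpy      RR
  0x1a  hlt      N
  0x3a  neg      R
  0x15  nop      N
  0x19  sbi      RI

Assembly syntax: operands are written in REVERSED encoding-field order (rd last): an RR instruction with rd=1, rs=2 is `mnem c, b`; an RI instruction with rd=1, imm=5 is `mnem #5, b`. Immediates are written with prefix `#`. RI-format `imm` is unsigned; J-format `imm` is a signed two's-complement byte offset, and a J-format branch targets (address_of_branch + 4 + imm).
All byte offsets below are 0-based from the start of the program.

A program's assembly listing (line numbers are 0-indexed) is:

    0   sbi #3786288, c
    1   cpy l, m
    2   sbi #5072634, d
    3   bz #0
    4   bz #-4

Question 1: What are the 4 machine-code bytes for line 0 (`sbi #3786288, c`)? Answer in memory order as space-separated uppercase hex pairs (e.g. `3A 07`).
line 0 (sbi): pack op=0x19:6|rd=2:3|imm=3786288:23 = 0x6539c630; big→ 65 39 c6 30

65 39 C6 30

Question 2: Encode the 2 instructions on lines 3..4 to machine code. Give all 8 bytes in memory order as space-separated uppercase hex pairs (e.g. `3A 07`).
line 3 (bz): pack op=0x5:6|imm=0:26 = 0x14000000; big→ 14 00 00 00
line 4 (bz): pack op=0x5:6|imm=-4:26 = 0x17fffffc; big→ 17 ff ff fc

14 00 00 00 17 FF FF FC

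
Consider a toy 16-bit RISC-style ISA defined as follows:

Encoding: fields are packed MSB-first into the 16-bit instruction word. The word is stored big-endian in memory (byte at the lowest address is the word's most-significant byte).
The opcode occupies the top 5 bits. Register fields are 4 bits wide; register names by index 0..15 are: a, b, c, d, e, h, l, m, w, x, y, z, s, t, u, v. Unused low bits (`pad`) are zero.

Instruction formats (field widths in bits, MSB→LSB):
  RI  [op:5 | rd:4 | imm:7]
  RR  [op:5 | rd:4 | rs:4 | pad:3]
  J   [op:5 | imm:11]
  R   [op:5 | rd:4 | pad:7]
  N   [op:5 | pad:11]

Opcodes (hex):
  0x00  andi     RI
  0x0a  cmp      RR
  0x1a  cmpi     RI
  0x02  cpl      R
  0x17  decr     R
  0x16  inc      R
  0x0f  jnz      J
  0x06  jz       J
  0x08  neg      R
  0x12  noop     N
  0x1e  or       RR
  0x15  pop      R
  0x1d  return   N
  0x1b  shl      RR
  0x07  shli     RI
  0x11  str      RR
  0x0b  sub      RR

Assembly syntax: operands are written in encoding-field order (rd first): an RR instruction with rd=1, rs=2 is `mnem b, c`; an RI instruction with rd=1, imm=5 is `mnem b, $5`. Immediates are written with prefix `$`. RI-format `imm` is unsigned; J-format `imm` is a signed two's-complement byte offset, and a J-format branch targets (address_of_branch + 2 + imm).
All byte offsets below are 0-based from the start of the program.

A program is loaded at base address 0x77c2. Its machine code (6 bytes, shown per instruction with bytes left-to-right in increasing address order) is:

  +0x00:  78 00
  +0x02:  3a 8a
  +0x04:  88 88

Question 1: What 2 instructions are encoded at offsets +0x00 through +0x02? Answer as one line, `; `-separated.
jnz $0; shli h, $10

+0x00: 78 00 ⇒ word 0x7800 (big)
  top 5b → 0xf → jnz [J]
  [10:0] imm=0 = $0
+0x02: 3a 8a ⇒ word 0x3a8a (big)
  top 5b → 0x7 → shli [RI]
  [10:7] rd=5 = h
  [6:0] imm=10 = $10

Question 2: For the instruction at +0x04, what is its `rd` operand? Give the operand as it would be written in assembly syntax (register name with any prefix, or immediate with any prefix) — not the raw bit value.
b

+0x04: 88 88 ⇒ word 0x8888 (big)
  top 5b → 0x11 → str [RR]
  rd: (w>>7)&0xf=0x1 → b
  rs: (w>>3)&0xf=0x1 → b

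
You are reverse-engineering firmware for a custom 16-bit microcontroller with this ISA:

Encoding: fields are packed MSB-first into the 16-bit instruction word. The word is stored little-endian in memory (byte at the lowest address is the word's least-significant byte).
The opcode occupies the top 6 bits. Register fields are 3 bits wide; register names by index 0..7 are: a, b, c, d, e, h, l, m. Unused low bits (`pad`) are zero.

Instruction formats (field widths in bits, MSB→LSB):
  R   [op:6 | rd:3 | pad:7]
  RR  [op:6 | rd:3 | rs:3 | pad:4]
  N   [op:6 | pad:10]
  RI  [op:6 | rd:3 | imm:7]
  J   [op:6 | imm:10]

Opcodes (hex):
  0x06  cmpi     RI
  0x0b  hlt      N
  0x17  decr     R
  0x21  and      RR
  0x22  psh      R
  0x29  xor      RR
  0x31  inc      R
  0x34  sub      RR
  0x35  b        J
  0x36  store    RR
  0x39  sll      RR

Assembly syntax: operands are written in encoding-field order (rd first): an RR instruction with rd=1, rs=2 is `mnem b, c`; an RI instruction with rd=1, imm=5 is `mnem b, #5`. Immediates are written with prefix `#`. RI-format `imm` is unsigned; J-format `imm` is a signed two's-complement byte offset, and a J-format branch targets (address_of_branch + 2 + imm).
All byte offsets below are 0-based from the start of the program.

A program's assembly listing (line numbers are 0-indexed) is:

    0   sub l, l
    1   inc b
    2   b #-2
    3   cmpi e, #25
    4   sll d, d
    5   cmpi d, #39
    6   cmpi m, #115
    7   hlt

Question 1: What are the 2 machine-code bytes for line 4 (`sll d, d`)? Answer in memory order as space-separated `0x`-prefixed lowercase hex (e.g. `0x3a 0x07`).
4. sll fields op=0x39:6|rd=3:3|rs=3:3|pad=0:4 → word e5b0h → b0 e5

0xb0 0xe5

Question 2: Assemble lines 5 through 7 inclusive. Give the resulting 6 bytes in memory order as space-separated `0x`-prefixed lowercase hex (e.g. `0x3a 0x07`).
L5: cmpi op=0x6:6|rd=3:3|imm=39:7 ⇒ 0x19a7 ⇒ little a7 19
L6: cmpi op=0x6:6|rd=7:3|imm=115:7 ⇒ 0x1bf3 ⇒ little f3 1b
L7: hlt op=0xb:6|pad=0:10 ⇒ 0x2c00 ⇒ little 00 2c

0xa7 0x19 0xf3 0x1b 0x00 0x2c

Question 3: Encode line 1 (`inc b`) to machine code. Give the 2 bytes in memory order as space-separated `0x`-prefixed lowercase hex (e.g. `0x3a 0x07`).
0x80 0xc4

line 1 (inc): pack op=0x31:6|rd=1:3|pad=0:7 = 0xc480; little→ 80 c4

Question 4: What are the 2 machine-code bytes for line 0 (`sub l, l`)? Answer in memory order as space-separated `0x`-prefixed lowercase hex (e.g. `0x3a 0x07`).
L0: sub op=0x34:6|rd=6:3|rs=6:3|pad=0:4 ⇒ 0xd360 ⇒ little 60 d3

0x60 0xd3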